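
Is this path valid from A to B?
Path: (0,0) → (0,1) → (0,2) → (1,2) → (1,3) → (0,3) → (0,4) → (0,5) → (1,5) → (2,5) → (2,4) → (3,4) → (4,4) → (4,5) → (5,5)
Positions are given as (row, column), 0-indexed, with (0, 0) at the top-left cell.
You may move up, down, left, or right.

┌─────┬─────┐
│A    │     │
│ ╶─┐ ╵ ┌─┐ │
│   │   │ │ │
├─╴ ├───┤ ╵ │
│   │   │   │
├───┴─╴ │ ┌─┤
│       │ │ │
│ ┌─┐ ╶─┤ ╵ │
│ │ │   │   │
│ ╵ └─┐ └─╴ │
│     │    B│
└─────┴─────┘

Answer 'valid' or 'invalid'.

Checking path validity:
Result: All consecutive moves are passable.

valid

Correct solution:

┌─────┬─────┐
│A → ↓│↱ → ↓│
│ ╶─┐ ╵ ┌─┐ │
│   │↳ ↑│ │↓│
├─╴ ├───┤ ╵ │
│   │   │↓ ↲│
├───┴─╴ │ ┌─┤
│       │↓│ │
│ ┌─┐ ╶─┤ ╵ │
│ │ │   │↳ ↓│
│ ╵ └─┐ └─╴ │
│     │    B│
└─────┴─────┘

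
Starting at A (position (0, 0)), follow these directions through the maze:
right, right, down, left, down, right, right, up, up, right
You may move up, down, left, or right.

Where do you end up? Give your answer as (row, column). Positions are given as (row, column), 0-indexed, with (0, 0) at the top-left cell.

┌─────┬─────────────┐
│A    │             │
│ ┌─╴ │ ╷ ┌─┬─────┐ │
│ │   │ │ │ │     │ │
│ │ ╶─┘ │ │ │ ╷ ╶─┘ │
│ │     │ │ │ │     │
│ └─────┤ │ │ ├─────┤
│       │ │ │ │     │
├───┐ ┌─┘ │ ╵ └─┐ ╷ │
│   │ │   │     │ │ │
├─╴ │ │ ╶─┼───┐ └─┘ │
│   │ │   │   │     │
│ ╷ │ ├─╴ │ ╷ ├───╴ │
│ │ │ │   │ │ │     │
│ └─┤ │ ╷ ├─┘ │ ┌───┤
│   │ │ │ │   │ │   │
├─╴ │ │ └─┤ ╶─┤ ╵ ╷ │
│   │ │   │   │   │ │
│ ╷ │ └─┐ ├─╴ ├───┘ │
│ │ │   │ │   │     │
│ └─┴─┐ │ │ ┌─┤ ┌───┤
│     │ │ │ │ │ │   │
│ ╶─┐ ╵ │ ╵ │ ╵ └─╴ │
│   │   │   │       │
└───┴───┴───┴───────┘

Following directions step by step:
Start: (0, 0)
  right: (0, 0) → (0, 1)
  right: (0, 1) → (0, 2)
  down: (0, 2) → (1, 2)
  left: (1, 2) → (1, 1)
  down: (1, 1) → (2, 1)
  right: (2, 1) → (2, 2)
  right: (2, 2) → (2, 3)
  up: (2, 3) → (1, 3)
  up: (1, 3) → (0, 3)
  right: (0, 3) → (0, 4)
Final position: (0, 4)

Path taken:

┌─────┬─────────────┐
│A → ↓│↱ B          │
│ ┌─╴ │ ╷ ┌─┬─────┐ │
│ │↓ ↲│↑│ │ │     │ │
│ │ ╶─┘ │ │ │ ╷ ╶─┘ │
│ │↳ → ↑│ │ │ │     │
│ └─────┤ │ │ ├─────┤
│       │ │ │ │     │
├───┐ ┌─┘ │ ╵ └─┐ ╷ │
│   │ │   │     │ │ │
├─╴ │ │ ╶─┼───┐ └─┘ │
│   │ │   │   │     │
│ ╷ │ ├─╴ │ ╷ ├───╴ │
│ │ │ │   │ │ │     │
│ └─┤ │ ╷ ├─┘ │ ┌───┤
│   │ │ │ │   │ │   │
├─╴ │ │ └─┤ ╶─┤ ╵ ╷ │
│   │ │   │   │   │ │
│ ╷ │ └─┐ ├─╴ ├───┘ │
│ │ │   │ │   │     │
│ └─┴─┐ │ │ ┌─┤ ┌───┤
│     │ │ │ │ │ │   │
│ ╶─┐ ╵ │ ╵ │ ╵ └─╴ │
│   │   │   │       │
└───┴───┴───┴───────┘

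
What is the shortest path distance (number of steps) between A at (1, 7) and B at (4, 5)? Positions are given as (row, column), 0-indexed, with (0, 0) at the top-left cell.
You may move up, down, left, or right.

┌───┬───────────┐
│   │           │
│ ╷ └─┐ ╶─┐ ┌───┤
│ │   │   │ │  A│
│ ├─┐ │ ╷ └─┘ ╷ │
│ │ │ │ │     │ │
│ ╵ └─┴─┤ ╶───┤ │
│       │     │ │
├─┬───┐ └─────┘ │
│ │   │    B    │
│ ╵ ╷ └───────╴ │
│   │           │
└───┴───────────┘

Finding path from (1, 7) to (4, 5):
Path: (1,7) → (2,7) → (3,7) → (4,7) → (4,6) → (4,5)
Distance: 5 steps

Solution:

┌───┬───────────┐
│   │           │
│ ╷ └─┐ ╶─┐ ┌───┤
│ │   │   │ │  A│
│ ├─┐ │ ╷ └─┘ ╷ │
│ │ │ │ │     │↓│
│ ╵ └─┴─┤ ╶───┤ │
│       │     │↓│
├─┬───┐ └─────┘ │
│ │   │    B ← ↲│
│ ╵ ╷ └───────╴ │
│   │           │
└───┴───────────┘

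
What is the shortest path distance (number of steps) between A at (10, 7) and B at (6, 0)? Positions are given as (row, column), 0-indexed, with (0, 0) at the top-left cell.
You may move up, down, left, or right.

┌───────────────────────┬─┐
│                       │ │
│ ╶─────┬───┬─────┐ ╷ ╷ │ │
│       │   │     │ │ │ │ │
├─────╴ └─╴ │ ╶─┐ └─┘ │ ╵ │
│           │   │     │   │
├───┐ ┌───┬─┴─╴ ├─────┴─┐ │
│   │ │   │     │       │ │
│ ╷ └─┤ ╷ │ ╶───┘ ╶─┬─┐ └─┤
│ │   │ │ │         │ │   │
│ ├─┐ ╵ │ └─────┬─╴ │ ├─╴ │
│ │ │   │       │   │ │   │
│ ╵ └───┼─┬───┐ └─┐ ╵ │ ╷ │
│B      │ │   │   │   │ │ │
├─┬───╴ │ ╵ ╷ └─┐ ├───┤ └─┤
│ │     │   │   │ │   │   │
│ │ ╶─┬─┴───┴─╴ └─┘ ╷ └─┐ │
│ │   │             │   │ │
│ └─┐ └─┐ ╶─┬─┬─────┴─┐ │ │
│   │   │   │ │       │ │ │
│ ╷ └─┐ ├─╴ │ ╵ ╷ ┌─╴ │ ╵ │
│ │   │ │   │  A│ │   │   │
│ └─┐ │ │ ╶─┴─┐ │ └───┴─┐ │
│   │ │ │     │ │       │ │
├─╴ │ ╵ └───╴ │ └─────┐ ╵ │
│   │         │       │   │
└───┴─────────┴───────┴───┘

Finding path from (10, 7) to (6, 0):
Path: (10,7) → (9,7) → (9,8) → (10,8) → (11,8) → (11,9) → (11,10) → (11,11) → (12,11) → (12,12) → (11,12) → (10,12) → (10,11) → (9,11) → (8,11) → (8,10) → (7,10) → (7,9) → (8,9) → (8,8) → (8,7) → (8,6) → (8,5) → (8,4) → (9,4) → (9,5) → (10,5) → (10,4) → (11,4) → (11,5) → (11,6) → (12,6) → (12,5) → (12,4) → (12,3) → (11,3) → (10,3) → (9,3) → (9,2) → (8,2) → (8,1) → (7,1) → (7,2) → (7,3) → (6,3) → (6,2) → (6,1) → (6,0)
Distance: 47 steps

Solution:

┌───────────────────────┬─┐
│                       │ │
│ ╶─────┬───┬─────┐ ╷ ╷ │ │
│       │   │     │ │ │ │ │
├─────╴ └─╴ │ ╶─┐ └─┘ │ ╵ │
│           │   │     │   │
├───┐ ┌───┬─┴─╴ ├─────┴─┐ │
│   │ │   │     │       │ │
│ ╷ └─┤ ╷ │ ╶───┘ ╶─┬─┐ └─┤
│ │   │ │ │         │ │   │
│ ├─┐ ╵ │ └─────┬─╴ │ ├─╴ │
│ │ │   │       │   │ │   │
│ ╵ └───┼─┬───┐ └─┐ ╵ │ ╷ │
│B ← ← ↰│ │   │   │   │ │ │
├─┬───╴ │ ╵ ╷ └─┐ ├───┤ └─┤
│ │↱ → ↑│   │   │ │↓ ↰│   │
│ │ ╶─┬─┴───┴─╴ └─┘ ╷ └─┐ │
│ │↑ ↰│  ↓ ← ← ← ← ↲│↑ ↰│ │
│ └─┐ └─┐ ╶─┬─┬─────┴─┐ │ │
│   │↑ ↰│↳ ↓│ │↱ ↓    │↑│ │
│ ╷ └─┐ ├─╴ │ ╵ ╷ ┌─╴ │ ╵ │
│ │   │↑│↓ ↲│  A│↓│   │↑ ↰│
│ └─┐ │ │ ╶─┴─┐ │ └───┴─┐ │
│   │ │↑│↳ → ↓│ │↳ → → ↓│↑│
├─╴ │ ╵ └───╴ │ └─────┐ ╵ │
│   │  ↑ ← ← ↲│       │↳ ↑│
└───┴─────────┴───────┴───┘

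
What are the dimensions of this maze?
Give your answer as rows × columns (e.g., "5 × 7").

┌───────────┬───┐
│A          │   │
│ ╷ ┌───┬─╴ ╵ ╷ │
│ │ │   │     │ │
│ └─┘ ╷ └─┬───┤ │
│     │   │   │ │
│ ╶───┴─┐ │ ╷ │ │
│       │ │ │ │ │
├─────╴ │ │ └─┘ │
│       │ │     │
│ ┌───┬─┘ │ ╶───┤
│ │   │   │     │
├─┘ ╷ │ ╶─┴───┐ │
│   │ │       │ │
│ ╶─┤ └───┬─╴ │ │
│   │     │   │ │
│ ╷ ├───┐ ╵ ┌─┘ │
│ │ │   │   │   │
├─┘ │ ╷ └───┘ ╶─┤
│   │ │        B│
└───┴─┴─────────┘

Counting the maze dimensions:
Rows (vertical): 10
Columns (horizontal): 8
Dimensions: 10 × 8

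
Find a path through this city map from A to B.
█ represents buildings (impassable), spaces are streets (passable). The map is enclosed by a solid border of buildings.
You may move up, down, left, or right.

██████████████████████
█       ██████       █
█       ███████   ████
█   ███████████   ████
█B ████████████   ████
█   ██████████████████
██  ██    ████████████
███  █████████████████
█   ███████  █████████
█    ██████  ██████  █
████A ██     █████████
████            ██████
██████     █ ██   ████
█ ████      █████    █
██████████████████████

Finding the shortest path from A to B:
Movement: cardinal only
Path length: 9 steps
Directions: up → left → up → up → up → up → left → up → left

Solution:

██████████████████████
█       ██████       █
█       ███████   ████
█   ███████████   ████
█B↰████████████   ████
█ ↑↰██████████████████
██ ↑██    ████████████
███↑ █████████████████
█  ↑███████  █████████
█  ↑↰██████  ██████  █
████A ██     █████████
████            ██████
██████     █ ██   ████
█ ████      █████    █
██████████████████████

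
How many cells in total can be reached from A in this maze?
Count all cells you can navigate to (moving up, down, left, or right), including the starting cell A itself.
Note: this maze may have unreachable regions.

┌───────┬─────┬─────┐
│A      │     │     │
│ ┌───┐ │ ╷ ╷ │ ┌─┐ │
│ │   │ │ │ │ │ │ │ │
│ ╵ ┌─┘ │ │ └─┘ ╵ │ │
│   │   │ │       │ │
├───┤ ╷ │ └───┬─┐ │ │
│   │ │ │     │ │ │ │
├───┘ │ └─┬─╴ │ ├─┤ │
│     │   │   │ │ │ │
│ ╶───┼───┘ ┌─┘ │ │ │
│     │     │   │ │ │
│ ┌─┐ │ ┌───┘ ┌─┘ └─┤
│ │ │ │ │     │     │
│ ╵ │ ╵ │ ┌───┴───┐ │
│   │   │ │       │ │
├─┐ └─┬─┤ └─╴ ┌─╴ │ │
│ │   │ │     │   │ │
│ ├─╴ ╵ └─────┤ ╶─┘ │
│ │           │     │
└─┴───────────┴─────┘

Using BFS/flood-fill to find all reachable cells from A:
Maze size: 10 × 10 = 100 total cells
31 cell(s) are walled off and cannot be reached from A.
Reachable cells: 69

Reachable region (· marks reachable cells):

┌───────┬─────┬─────┐
│A · · ·│· · ·│· · ·│
│ ┌───┐ │ ╷ ╷ │ ┌─┐ │
│·│· ·│·│·│·│·│·│·│·│
│ ╵ ┌─┘ │ │ └─┘ ╵ │ │
│· ·│· ·│·│· · · ·│·│
├───┤ ╷ │ └───┬─┐ │ │
│   │·│·│· · ·│ │·│·│
├───┘ │ └─┬─╴ │ ├─┤ │
│· · ·│· ·│· ·│ │ │·│
│ ╶───┼───┘ ┌─┘ │ │ │
│· · ·│· · ·│   │ │·│
│ ┌─┐ │ ┌───┘ ┌─┘ └─┤
│·│·│·│·│     │     │
│ ╵ │ ╵ │ ┌───┴───┐ │
│· ·│· ·│ │       │ │
├─┐ └─┬─┤ └─╴ ┌─╴ │ │
│ │· ·│·│     │   │ │
│ ├─╴ ╵ └─────┤ ╶─┘ │
│ │· · · · · ·│     │
└─┴───────────┴─────┘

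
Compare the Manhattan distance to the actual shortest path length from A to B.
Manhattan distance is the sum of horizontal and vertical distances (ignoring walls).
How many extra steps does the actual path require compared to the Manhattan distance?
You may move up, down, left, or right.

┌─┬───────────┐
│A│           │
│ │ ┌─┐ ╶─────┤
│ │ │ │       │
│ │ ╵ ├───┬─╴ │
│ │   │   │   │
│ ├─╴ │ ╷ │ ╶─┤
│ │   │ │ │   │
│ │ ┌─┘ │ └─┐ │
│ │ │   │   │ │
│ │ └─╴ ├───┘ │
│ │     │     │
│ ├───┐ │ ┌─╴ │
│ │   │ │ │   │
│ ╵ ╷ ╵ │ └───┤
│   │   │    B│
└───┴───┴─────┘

Manhattan distance: |7 - 0| + |6 - 0| = 13
Actual path length: 41
Extra steps: 41 - 13 = 28

Solution:

┌─┬───────────┐
│A│↱ → ↓      │
│ │ ┌─┐ ╶─────┤
│↓│↑│ │↳ → → ↓│
│ │ ╵ ├───┬─╴ │
│↓│↑ ↰│   │↓ ↲│
│ ├─╴ │ ╷ │ ╶─┤
│↓│↱ ↑│ │ │↳ ↓│
│ │ ┌─┘ │ └─┐ │
│↓│↑│   │   │↓│
│ │ └─╴ ├───┘ │
│↓│↑ ← ↰│↓ ← ↲│
│ ├───┐ │ ┌─╴ │
│↓│↱ ↓│↑│↓│   │
│ ╵ ╷ ╵ │ └───┤
│↳ ↑│↳ ↑│↳ → B│
└───┴───┴─────┘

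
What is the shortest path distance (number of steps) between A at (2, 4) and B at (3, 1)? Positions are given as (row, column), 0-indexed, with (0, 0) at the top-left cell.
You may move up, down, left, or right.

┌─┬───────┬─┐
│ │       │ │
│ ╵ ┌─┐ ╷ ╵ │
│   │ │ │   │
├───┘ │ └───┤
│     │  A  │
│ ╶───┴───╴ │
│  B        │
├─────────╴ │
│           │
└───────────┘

Finding path from (2, 4) to (3, 1):
Path: (2,4) → (2,5) → (3,5) → (3,4) → (3,3) → (3,2) → (3,1)
Distance: 6 steps

Solution:

┌─┬───────┬─┐
│ │       │ │
│ ╵ ┌─┐ ╷ ╵ │
│   │ │ │   │
├───┘ │ └───┤
│     │  A ↓│
│ ╶───┴───╴ │
│  B ← ← ← ↲│
├─────────╴ │
│           │
└───────────┘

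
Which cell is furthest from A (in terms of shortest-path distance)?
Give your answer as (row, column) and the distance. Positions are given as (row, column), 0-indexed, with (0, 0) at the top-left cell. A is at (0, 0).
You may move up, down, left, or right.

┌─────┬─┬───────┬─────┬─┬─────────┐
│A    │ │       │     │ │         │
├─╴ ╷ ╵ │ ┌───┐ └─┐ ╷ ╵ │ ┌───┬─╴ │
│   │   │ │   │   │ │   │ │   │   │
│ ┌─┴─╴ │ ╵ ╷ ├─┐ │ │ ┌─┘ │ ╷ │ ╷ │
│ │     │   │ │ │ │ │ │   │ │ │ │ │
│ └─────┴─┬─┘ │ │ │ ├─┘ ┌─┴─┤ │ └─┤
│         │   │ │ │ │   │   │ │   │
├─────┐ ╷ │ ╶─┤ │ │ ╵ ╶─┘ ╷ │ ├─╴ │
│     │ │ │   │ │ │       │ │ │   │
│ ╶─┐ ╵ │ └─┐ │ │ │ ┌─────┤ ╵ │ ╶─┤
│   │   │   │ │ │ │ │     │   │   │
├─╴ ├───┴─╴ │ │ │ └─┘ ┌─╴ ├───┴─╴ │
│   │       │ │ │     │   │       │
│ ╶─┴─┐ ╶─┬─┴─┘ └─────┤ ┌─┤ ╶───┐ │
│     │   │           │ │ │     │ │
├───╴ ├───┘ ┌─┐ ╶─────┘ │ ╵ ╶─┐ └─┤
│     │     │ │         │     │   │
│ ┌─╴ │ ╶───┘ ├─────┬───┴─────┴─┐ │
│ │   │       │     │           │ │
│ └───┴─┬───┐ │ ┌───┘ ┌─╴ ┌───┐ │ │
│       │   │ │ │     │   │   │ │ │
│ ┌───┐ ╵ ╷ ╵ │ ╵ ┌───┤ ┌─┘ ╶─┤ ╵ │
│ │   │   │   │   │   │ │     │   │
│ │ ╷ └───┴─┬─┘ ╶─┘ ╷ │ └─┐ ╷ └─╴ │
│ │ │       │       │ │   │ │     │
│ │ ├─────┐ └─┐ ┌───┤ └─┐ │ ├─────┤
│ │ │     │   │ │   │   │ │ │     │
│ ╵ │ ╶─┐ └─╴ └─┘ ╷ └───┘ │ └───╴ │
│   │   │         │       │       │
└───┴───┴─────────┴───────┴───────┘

Computing BFS distances from A to all cells:
Furthest cell: (2, 13)
Distance: 107 steps

Path from A to the furthest cell:

┌─────┬─┬───────┬─────┬─┬─────────┐
│A ↓  │ │       │     │ │↓ ← ← ← ↰│
├─╴ ╷ ╵ │ ┌───┐ └─┐ ╷ ╵ │ ┌───┬─╴ │
│↓ ↲│   │ │   │   │ │   │↓│↓ ↰│↱ ↑│
│ ┌─┴─╴ │ ╵ ╷ ├─┐ │ │ ┌─┘ │ ╷ │ ╷ │
│↓│     │   │ │ │ │ │ │↓ ↲│B│↑│↑│ │
│ └─────┴─┬─┘ │ │ │ ├─┘ ┌─┴─┤ │ └─┤
│↳ → → ↓  │   │ │ │ │↓ ↲│↱ ↓│↑│↑ ↰│
├─────┐ ╷ │ ╶─┤ │ │ ╵ ╶─┘ ╷ │ ├─╴ │
│↓ ← ↰│↓│ │   │ │ │  ↳ → ↑│↓│↑│↱ ↑│
│ ╶─┐ ╵ │ └─┐ │ │ │ ┌─────┤ ╵ │ ╶─┤
│↳ ↓│↑ ↲│   │ │ │ │ │     │↳ ↑│↑ ↰│
├─╴ ├───┴─╴ │ │ │ └─┘ ┌─╴ ├───┴─╴ │
│↓ ↲│       │ │ │     │   │↱ → → ↑│
│ ╶─┴─┐ ╶─┬─┴─┘ └─────┤ ┌─┤ ╶───┐ │
│↳ → ↓│   │           │ │ │↑ ← ↰│ │
├───╴ ├───┘ ┌─┐ ╶─────┘ │ ╵ ╶─┐ └─┤
│↓ ← ↲│     │ │         │     │↑ ↰│
│ ┌─╴ │ ╶───┘ ├─────┬───┴─────┴─┐ │
│↓│   │       │     │    ↱ → → ↓│↑│
│ └───┴─┬───┐ │ ┌───┘ ┌─╴ ┌───┐ │ │
│↓      │   │ │ │     │↱ ↑│   │↓│↑│
│ ┌───┐ ╵ ╷ ╵ │ ╵ ┌───┤ ┌─┘ ╶─┤ ╵ │
│↓│↱ ↓│   │   │   │   │↑│     │↳ ↑│
│ │ ╷ └───┴─┬─┘ ╶─┘ ╷ │ └─┐ ╷ └─╴ │
│↓│↑│↳ → → ↓│       │ │↑ ↰│ │     │
│ │ ├─────┐ └─┐ ┌───┤ └─┐ │ ├─────┤
│↓│↑│     │↳ ↓│ │↱ ↓│   │↑│ │     │
│ ╵ │ ╶─┐ └─╴ └─┘ ╷ └───┘ │ └───╴ │
│↳ ↑│   │    ↳ → ↑│↳ → → ↑│       │
└───┴───┴─────────┴───────┴───────┘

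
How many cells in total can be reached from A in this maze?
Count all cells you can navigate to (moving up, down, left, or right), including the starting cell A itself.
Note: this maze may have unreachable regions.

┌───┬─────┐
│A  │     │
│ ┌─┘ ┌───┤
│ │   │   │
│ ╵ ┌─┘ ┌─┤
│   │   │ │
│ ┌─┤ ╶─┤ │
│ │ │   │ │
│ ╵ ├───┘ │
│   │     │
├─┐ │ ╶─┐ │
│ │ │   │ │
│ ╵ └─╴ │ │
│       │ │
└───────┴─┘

Using BFS/flood-fill to find all reachable cells from A:
Maze size: 7 × 5 = 35 total cells
6 cell(s) are walled off and cannot be reached from A.
Reachable cells: 29

Reachable region (· marks reachable cells):

┌───┬─────┐
│A ·│· · ·│
│ ┌─┘ ┌───┤
│·│· ·│   │
│ ╵ ┌─┘ ┌─┤
│· ·│   │·│
│ ┌─┤ ╶─┤ │
│·│·│   │·│
│ ╵ ├───┘ │
│· ·│· · ·│
├─┐ │ ╶─┐ │
│·│·│· ·│·│
│ ╵ └─╴ │ │
│· · · ·│·│
└───────┴─┘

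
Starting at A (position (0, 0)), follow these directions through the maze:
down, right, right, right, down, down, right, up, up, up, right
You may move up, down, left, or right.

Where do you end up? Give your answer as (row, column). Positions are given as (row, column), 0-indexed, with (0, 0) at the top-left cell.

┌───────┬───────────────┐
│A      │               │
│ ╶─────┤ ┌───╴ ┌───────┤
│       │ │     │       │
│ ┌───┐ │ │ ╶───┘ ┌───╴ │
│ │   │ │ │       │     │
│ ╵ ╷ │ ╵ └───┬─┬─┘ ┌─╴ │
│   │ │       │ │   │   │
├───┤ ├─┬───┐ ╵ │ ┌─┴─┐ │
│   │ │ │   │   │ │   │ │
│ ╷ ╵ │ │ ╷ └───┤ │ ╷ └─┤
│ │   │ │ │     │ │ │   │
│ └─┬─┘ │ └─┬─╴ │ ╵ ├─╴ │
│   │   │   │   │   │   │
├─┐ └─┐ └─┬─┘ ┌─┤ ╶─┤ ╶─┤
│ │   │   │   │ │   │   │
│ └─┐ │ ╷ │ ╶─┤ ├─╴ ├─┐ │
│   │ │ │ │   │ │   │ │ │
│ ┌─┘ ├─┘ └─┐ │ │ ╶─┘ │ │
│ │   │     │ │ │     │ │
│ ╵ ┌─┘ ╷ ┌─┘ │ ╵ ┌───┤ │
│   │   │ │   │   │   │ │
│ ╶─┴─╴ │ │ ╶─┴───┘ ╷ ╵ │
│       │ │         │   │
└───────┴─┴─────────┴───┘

Following directions step by step:
Start: (0, 0)
  down: (0, 0) → (1, 0)
  right: (1, 0) → (1, 1)
  right: (1, 1) → (1, 2)
  right: (1, 2) → (1, 3)
  down: (1, 3) → (2, 3)
  down: (2, 3) → (3, 3)
  right: (3, 3) → (3, 4)
  up: (3, 4) → (2, 4)
  up: (2, 4) → (1, 4)
  up: (1, 4) → (0, 4)
  right: (0, 4) → (0, 5)
Final position: (0, 5)

Path taken:

┌───────┬───────────────┐
│A      │↱ B            │
│ ╶─────┤ ┌───╴ ┌───────┤
│↳ → → ↓│↑│     │       │
│ ┌───┐ │ │ ╶───┘ ┌───╴ │
│ │   │↓│↑│       │     │
│ ╵ ╷ │ ╵ └───┬─┬─┘ ┌─╴ │
│   │ │↳ ↑    │ │   │   │
├───┤ ├─┬───┐ ╵ │ ┌─┴─┐ │
│   │ │ │   │   │ │   │ │
│ ╷ ╵ │ │ ╷ └───┤ │ ╷ └─┤
│ │   │ │ │     │ │ │   │
│ └─┬─┘ │ └─┬─╴ │ ╵ ├─╴ │
│   │   │   │   │   │   │
├─┐ └─┐ └─┬─┘ ┌─┤ ╶─┤ ╶─┤
│ │   │   │   │ │   │   │
│ └─┐ │ ╷ │ ╶─┤ ├─╴ ├─┐ │
│   │ │ │ │   │ │   │ │ │
│ ┌─┘ ├─┘ └─┐ │ │ ╶─┘ │ │
│ │   │     │ │ │     │ │
│ ╵ ┌─┘ ╷ ┌─┘ │ ╵ ┌───┤ │
│   │   │ │   │   │   │ │
│ ╶─┴─╴ │ │ ╶─┴───┘ ╷ ╵ │
│       │ │         │   │
└───────┴─┴─────────┴───┘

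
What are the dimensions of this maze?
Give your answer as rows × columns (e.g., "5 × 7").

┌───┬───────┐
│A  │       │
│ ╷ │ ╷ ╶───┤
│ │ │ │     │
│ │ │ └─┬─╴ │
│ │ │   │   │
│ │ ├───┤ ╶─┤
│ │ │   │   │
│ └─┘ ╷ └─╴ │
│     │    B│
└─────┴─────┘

Counting the maze dimensions:
Rows (vertical): 5
Columns (horizontal): 6
Dimensions: 5 × 6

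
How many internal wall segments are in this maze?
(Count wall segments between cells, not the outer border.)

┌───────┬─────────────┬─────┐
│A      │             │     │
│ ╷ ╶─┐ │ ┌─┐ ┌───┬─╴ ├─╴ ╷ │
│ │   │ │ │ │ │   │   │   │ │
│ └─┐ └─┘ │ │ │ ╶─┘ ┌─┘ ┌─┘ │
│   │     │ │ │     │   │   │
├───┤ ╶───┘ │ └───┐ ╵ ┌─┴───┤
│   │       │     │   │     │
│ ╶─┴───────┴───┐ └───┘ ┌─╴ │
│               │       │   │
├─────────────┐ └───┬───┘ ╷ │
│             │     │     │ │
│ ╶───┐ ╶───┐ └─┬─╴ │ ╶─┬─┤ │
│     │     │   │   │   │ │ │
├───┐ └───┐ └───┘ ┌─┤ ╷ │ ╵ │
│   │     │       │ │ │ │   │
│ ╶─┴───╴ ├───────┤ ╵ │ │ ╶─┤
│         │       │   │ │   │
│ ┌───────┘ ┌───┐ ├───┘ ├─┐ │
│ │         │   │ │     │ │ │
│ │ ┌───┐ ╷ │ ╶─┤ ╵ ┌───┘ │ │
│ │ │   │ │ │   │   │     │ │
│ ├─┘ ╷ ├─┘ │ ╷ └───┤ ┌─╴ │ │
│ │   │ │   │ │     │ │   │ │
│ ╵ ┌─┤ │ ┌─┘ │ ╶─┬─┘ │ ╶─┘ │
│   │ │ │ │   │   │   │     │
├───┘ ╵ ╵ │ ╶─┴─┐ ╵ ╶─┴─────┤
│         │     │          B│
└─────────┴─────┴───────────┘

Counting internal wall segments:
Total internal walls: 169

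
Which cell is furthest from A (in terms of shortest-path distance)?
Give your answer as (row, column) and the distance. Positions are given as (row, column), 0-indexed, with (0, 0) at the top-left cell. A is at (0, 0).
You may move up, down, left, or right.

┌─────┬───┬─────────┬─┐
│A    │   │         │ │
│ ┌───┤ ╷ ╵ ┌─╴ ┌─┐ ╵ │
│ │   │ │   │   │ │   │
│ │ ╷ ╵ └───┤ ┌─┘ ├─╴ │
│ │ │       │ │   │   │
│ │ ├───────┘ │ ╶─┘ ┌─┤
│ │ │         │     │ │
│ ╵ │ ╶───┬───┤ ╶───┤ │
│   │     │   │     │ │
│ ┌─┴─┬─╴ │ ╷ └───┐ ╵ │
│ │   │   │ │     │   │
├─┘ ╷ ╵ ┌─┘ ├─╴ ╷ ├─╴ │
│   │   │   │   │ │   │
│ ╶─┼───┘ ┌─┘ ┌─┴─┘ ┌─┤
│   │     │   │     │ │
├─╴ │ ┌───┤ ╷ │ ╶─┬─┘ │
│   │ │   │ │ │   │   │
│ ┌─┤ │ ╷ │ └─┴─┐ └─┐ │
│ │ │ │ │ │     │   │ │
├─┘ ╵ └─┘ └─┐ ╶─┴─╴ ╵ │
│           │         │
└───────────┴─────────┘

Computing BFS distances from A to all cells:
Furthest cell: (9, 3)
Distance: 72 steps

Path from A to the furthest cell:

┌─────┬───┬─────────┬─┐
│A    │↱ ↓│↱ → → → ↓│ │
│ ┌───┤ ╷ ╵ ┌─╴ ┌─┐ ╵ │
│↓│↱ ↓│↑│↳ ↑│   │ │↳ ↓│
│ │ ╷ ╵ └───┤ ┌─┘ ├─╴ │
│↓│↑│↳ ↑    │ │   │↓ ↲│
│ │ ├───────┘ │ ╶─┘ ┌─┤
│↓│↑│         │↓ ← ↲│ │
│ ╵ │ ╶───┬───┤ ╶───┤ │
│↳ ↑│     │↓ ↰│↳ → ↓│ │
│ ┌─┴─┬─╴ │ ╷ └───┐ ╵ │
│ │   │   │↓│↑ ↰  │↳ ↓│
├─┘ ╷ ╵ ┌─┘ ├─╴ ╷ ├─╴ │
│   │   │↓ ↲│↱ ↑│ │↓ ↲│
│ ╶─┼───┘ ┌─┘ ┌─┴─┘ ┌─┤
│   │↓ ← ↲│↱ ↑│↓ ← ↲│ │
├─╴ │ ┌───┤ ╷ │ ╶─┬─┘ │
│   │↓│↓ ↰│↑│ │↳ ↓│   │
│ ┌─┤ │ ╷ │ └─┴─┐ └─┐ │
│ │ │↓│B│↑│↑ ↰  │↳ ↓│ │
├─┘ ╵ └─┘ └─┐ ╶─┴─╴ ╵ │
│    ↳ → ↑  │↑ ← ← ↲  │
└───────────┴─────────┘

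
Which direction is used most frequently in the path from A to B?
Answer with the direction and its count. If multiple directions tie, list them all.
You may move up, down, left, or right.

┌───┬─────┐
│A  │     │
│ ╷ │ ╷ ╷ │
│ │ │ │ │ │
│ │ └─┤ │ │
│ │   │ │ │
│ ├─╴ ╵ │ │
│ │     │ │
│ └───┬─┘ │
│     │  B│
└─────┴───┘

Directions: right, down, down, right, down, right, up, up, up, right, down, down, down, down
Counts: {'right': 4, 'down': 7, 'up': 3}
Most common: down (7 times)

Solution:

┌───┬─────┐
│A ↓│  ↱ ↓│
│ ╷ │ ╷ ╷ │
│ │↓│ │↑│↓│
│ │ └─┤ │ │
│ │↳ ↓│↑│↓│
│ ├─╴ ╵ │ │
│ │  ↳ ↑│↓│
│ └───┬─┘ │
│     │  B│
└─────┴───┘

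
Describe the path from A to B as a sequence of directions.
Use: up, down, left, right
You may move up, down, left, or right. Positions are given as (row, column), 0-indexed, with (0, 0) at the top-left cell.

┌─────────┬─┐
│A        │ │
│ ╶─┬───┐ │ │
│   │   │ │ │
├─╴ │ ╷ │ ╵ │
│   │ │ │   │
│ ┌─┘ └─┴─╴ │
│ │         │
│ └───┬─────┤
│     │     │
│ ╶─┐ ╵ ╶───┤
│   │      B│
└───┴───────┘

Finding the path and converting it to directions:
Path through cells: (0,0) → (1,0) → (1,1) → (2,1) → (2,0) → (3,0) → (4,0) → (4,1) → (4,2) → (5,2) → (5,3) → (5,4) → (5,5)
Directions: down, right, down, left, down, down, right, right, down, right, right, right

Solution:

┌─────────┬─┐
│A        │ │
│ ╶─┬───┐ │ │
│↳ ↓│   │ │ │
├─╴ │ ╷ │ ╵ │
│↓ ↲│ │ │   │
│ ┌─┘ └─┴─╴ │
│↓│         │
│ └───┬─────┤
│↳ → ↓│     │
│ ╶─┐ ╵ ╶───┤
│   │↳ → → B│
└───┴───────┘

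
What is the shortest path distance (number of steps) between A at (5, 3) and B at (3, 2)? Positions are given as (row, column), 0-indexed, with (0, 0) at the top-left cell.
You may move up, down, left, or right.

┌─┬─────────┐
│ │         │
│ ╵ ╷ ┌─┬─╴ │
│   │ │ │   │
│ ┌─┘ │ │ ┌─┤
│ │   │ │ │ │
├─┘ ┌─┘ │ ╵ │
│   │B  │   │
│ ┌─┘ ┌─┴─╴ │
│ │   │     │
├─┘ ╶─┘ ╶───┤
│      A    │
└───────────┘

Finding path from (5, 3) to (3, 2):
Path: (5,3) → (5,2) → (5,1) → (4,1) → (4,2) → (3,2)
Distance: 5 steps

Solution:

┌─┬─────────┐
│ │         │
│ ╵ ╷ ┌─┬─╴ │
│   │ │ │   │
│ ┌─┘ │ │ ┌─┤
│ │   │ │ │ │
├─┘ ┌─┘ │ ╵ │
│   │B  │   │
│ ┌─┘ ┌─┴─╴ │
│ │↱ ↑│     │
├─┘ ╶─┘ ╶───┤
│  ↑ ← A    │
└───────────┘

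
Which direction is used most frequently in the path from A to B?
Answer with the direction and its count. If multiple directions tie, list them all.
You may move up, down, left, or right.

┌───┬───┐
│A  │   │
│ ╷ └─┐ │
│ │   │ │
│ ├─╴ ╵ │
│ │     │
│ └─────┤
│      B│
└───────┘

Directions: down, down, down, right, right, right
Counts: {'down': 3, 'right': 3}
Most common: down and right (tied at 3 times each)

Solution:

┌───┬───┐
│A  │   │
│ ╷ └─┐ │
│↓│   │ │
│ ├─╴ ╵ │
│↓│     │
│ └─────┤
│↳ → → B│
└───────┘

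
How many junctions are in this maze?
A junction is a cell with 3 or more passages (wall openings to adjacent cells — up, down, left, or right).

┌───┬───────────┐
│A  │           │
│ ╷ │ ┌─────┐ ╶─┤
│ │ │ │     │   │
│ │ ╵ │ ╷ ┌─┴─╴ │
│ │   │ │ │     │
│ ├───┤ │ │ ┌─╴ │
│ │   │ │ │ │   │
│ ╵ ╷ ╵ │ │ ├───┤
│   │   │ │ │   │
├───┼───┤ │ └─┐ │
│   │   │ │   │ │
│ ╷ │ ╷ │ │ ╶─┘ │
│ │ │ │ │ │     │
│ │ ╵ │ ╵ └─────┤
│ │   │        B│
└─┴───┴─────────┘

Checking each cell for number of passages:

Junctions found (3+ passages):
  (0, 6): 3 passages
  (1, 4): 3 passages
  (2, 7): 3 passages
  (5, 5): 3 passages
  (7, 4): 3 passages
Total junctions: 5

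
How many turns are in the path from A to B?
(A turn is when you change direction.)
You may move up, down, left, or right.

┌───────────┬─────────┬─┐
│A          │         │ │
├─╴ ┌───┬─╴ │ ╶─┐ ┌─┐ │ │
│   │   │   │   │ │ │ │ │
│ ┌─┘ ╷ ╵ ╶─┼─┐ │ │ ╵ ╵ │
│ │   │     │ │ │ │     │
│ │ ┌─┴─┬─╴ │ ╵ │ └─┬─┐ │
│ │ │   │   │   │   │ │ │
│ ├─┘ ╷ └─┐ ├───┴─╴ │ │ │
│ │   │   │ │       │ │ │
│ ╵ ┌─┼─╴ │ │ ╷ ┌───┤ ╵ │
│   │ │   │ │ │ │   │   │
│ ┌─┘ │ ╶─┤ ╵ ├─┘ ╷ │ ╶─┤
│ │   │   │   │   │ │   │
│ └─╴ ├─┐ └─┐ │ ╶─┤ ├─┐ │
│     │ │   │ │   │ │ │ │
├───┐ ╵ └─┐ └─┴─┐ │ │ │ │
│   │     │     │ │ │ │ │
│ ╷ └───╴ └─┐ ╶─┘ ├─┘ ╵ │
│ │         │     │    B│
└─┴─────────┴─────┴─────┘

Directions: right, right, right, right, right, down, left, down, right, down, down, down, down, right, up, up, right, right, right, up, left, up, up, up, right, right, down, down, right, down, down, down, left, down, right, down, down, down
Number of turns: 19

Solution:

┌───────────┬─────────┬─┐
│A → → → → ↓│    ↱ → ↓│ │
├─╴ ┌───┬─╴ │ ╶─┐ ┌─┐ │ │
│   │   │↓ ↲│   │↑│ │↓│ │
│ ┌─┘ ╷ ╵ ╶─┼─┐ │ │ ╵ ╵ │
│ │   │  ↳ ↓│ │ │↑│  ↳ ↓│
│ │ ┌─┴─┬─╴ │ ╵ │ └─┬─┐ │
│ │ │   │  ↓│   │↑ ↰│ │↓│
│ ├─┘ ╷ └─┐ ├───┴─╴ │ │ │
│ │   │   │↓│↱ → → ↑│ │↓│
│ ╵ ┌─┼─╴ │ │ ╷ ┌───┤ ╵ │
│   │ │   │↓│↑│ │   │↓ ↲│
│ ┌─┘ │ ╶─┤ ╵ ├─┘ ╷ │ ╶─┤
│ │   │   │↳ ↑│   │ │↳ ↓│
│ └─╴ ├─┐ └─┐ │ ╶─┤ ├─┐ │
│     │ │   │ │   │ │ │↓│
├───┐ ╵ └─┐ └─┴─┐ │ │ │ │
│   │     │     │ │ │ │↓│
│ ╷ └───╴ └─┐ ╶─┘ ├─┘ ╵ │
│ │         │     │    B│
└─┴─────────┴─────┴─────┘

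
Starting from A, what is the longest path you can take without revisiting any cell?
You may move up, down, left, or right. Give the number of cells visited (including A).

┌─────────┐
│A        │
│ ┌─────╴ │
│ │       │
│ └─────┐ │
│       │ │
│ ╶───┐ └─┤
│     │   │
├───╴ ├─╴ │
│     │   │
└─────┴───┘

Finding longest simple path using DFS:
Start: (0, 0)
Longest path visits 10 cells
Path: A → down → down → right → right → right → down → right → down → left

Solution:

┌─────────┐
│A        │
│ ┌─────╴ │
│↓│       │
│ └─────┐ │
│↳ → → ↓│ │
│ ╶───┐ └─┤
│     │↳ ↓│
├───╴ ├─╴ │
│     │B ↲│
└─────┴───┘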